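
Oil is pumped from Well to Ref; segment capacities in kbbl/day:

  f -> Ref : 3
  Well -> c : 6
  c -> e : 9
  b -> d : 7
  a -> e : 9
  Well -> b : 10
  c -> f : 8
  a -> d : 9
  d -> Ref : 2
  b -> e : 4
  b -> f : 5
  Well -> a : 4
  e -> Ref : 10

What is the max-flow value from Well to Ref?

Augment Well→a→d→Ref: bottleneck 2, flow now 2.
Augment Well→a→e→Ref: bottleneck 2, flow now 4.
Augment Well→b→e→Ref: bottleneck 4, flow now 8.
Augment Well→b→f→Ref: bottleneck 3, flow now 11.
Augment Well→c→e→Ref: bottleneck 4, flow now 15.
No augmenting path remains; maximum flow = 15.
In the residual graph, reachable from Well: {Well, a, b, c, d, e, f}.
Min-cut edges: d→Ref (2), e→Ref (10), f→Ref (3); capacity 2 + 10 + 3 = 15.
This cut is saturated, so no flow can exceed 15.

15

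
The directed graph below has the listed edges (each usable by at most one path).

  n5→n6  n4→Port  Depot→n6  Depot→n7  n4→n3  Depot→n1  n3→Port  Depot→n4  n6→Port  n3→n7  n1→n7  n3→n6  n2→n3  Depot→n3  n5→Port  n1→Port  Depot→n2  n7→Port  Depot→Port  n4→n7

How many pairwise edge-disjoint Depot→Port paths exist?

Assign every edge capacity 1; by Menger, the answer equals the max flow.
Path Depot→Port (+1); total 1.
Path Depot→n1→Port (+1); total 2.
Path Depot→n3→Port (+1); total 3.
Path Depot→n4→Port (+1); total 4.
Path Depot→n6→Port (+1); total 5.
Path Depot→n7→Port (+1); total 6.
No residual Depot→Port path; max flow = 6.
Certifying cut of size 6: {Depot→Port, Depot→n1, Depot→n4, n3→Port, n6→Port, n7→Port}.

6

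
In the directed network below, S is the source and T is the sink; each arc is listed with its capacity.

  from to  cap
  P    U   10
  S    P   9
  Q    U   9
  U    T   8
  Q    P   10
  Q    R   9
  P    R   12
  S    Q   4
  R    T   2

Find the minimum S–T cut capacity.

Augment S→P→R→T: bottleneck 2, flow now 2.
Augment S→P→U→T: bottleneck 7, flow now 9.
Augment S→Q→U→T: bottleneck 1, flow now 10.
No augmenting path remains; maximum flow = 10.
By max-flow min-cut, the minimum cut capacity equals the max flow.
In the residual graph, reachable from S: {S, P, Q, R, U}.
Min-cut edges: R→T (2), U→T (8); capacity 2 + 8 = 10.

10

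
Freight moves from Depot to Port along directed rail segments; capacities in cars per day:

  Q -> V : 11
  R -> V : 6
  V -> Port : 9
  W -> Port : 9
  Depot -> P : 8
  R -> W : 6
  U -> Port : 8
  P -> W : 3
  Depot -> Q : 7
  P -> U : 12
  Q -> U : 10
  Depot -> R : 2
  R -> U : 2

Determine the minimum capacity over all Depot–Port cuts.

Augment Depot→P→U→Port: bottleneck 8, flow now 8.
Augment Depot→Q→V→Port: bottleneck 7, flow now 15.
Augment Depot→R→V→Port: bottleneck 2, flow now 17.
No augmenting path remains; maximum flow = 17.
By max-flow min-cut, the minimum cut capacity equals the max flow.
In the residual graph, reachable from Depot: {Depot}.
Min-cut edges: Depot→P (8), Depot→Q (7), Depot→R (2); capacity 8 + 7 + 2 = 17.

17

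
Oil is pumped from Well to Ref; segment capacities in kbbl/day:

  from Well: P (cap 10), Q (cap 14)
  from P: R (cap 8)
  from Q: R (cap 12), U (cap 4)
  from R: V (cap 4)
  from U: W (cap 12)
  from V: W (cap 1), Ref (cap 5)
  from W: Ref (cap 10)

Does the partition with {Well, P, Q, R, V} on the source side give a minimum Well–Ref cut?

No — its capacity is 10, but the minimum cut has capacity 8.

Given cut capacity: 4 + 1 + 5 = 10.
Augment Well→P→R→V→Ref: bottleneck 4, flow now 4.
Augment Well→Q→U→W→Ref: bottleneck 4, flow now 8.
No augmenting path remains; maximum flow = 8.
In the residual graph, reachable from Well: {Well, P, Q, R}.
Min-cut edges: Q→U (4), R→V (4); capacity 4 + 4 = 8.
Cut capacity 10 exceeds the max flow 8, so it is not minimum.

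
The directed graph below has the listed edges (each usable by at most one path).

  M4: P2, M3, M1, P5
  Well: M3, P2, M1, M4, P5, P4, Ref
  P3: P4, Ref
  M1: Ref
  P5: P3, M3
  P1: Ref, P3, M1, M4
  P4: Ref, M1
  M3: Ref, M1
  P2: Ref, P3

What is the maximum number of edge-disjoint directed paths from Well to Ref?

6

Assign every edge capacity 1; by Menger, the answer equals the max flow.
Path Well→Ref (+1); total 1.
Path Well→P2→Ref (+1); total 2.
Path Well→P4→Ref (+1); total 3.
Path Well→M1→Ref (+1); total 4.
Path Well→M3→Ref (+1); total 5.
Path Well→P5→P3→Ref (+1); total 6.
No residual Well→Ref path; max flow = 6.
Certifying cut of size 6: {M1→Ref, M3→Ref, P2→Ref, P3→Ref, P4→Ref, Well→Ref}.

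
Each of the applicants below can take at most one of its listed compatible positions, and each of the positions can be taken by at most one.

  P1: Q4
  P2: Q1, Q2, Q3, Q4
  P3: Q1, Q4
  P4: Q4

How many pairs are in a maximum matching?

3

Unit-capacity flow: source→left, listed edges, right→sink; max matching = max flow.
Augmenting path P1→Q4 (+1); matched 1.
Augmenting path P2→Q1 (+1); matched 2.
Augmenting path P3→Q1→P2→Q2 (+1); matched 3.
No augmenting path remains; maximum matching = 3.
König certificate: {P2, P3, Q4} is a vertex cover of size 3 (every listed pair touches it), so no matching can be larger.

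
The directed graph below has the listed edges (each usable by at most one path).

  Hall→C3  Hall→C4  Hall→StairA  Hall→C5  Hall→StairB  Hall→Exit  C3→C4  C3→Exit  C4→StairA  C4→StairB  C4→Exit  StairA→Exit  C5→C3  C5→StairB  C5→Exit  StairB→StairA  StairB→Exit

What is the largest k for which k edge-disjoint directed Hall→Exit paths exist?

6

Assign every edge capacity 1; by Menger, the answer equals the max flow.
Path Hall→Exit (+1); total 1.
Path Hall→C3→Exit (+1); total 2.
Path Hall→C4→Exit (+1); total 3.
Path Hall→StairA→Exit (+1); total 4.
Path Hall→C5→Exit (+1); total 5.
Path Hall→StairB→Exit (+1); total 6.
No residual Hall→Exit path; max flow = 6.
Certifying cut of size 6: {Hall→C3, Hall→C4, Hall→C5, Hall→Exit, Hall→StairA, Hall→StairB}.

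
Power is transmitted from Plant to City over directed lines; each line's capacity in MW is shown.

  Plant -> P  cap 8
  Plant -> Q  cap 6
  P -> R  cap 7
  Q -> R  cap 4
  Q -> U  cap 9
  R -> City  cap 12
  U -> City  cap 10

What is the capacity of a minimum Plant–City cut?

Augment Plant→P→R→City: bottleneck 7, flow now 7.
Augment Plant→Q→R→City: bottleneck 4, flow now 11.
Augment Plant→Q→U→City: bottleneck 2, flow now 13.
No augmenting path remains; maximum flow = 13.
By max-flow min-cut, the minimum cut capacity equals the max flow.
In the residual graph, reachable from Plant: {Plant, P}.
Min-cut edges: Plant→Q (6), P→R (7); capacity 6 + 7 = 13.

13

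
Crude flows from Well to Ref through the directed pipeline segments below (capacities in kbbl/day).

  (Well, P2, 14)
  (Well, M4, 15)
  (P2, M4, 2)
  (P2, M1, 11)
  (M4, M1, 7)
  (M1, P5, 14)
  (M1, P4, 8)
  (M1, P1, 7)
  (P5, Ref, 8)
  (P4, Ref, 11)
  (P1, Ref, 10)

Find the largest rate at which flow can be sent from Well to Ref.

Augment Well→P2→M1→P5→Ref: bottleneck 8, flow now 8.
Augment Well→P2→M1→P4→Ref: bottleneck 3, flow now 11.
Augment Well→M4→M1→P4→Ref: bottleneck 5, flow now 16.
Augment Well→M4→M1→P1→Ref: bottleneck 2, flow now 18.
No augmenting path remains; maximum flow = 18.
In the residual graph, reachable from Well: {Well, P2, M4}.
Min-cut edges: P2→M1 (11), M4→M1 (7); capacity 11 + 7 = 18.
This cut is saturated, so no flow can exceed 18.

18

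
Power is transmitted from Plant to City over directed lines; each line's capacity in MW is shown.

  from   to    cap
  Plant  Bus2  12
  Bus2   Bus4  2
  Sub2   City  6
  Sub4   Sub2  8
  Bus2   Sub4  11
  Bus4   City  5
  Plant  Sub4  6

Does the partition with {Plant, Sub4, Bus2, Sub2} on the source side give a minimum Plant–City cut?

Yes — it is a minimum cut (capacity 8).

Given cut capacity: 2 + 6 = 8.
Augment Plant→Sub4→Sub2→City: bottleneck 6, flow now 6.
Augment Plant→Bus2→Bus4→City: bottleneck 2, flow now 8.
No augmenting path remains; maximum flow = 8.
Cut capacity 8 equals the max flow, so it is a minimum cut.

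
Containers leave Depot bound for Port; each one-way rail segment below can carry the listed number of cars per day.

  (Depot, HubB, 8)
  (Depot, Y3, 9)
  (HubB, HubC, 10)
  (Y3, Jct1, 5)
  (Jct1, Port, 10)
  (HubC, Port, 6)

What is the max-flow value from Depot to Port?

11

Augment Depot→HubB→HubC→Port: bottleneck 6, flow now 6.
Augment Depot→Y3→Jct1→Port: bottleneck 5, flow now 11.
No augmenting path remains; maximum flow = 11.
In the residual graph, reachable from Depot: {Depot, HubB, Y3, HubC}.
Min-cut edges: Y3→Jct1 (5), HubC→Port (6); capacity 5 + 6 = 11.
This cut is saturated, so no flow can exceed 11.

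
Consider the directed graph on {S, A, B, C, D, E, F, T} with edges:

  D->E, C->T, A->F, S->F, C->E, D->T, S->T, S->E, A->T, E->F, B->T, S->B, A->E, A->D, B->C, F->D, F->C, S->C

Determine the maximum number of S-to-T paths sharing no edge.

Assign every edge capacity 1; by Menger, the answer equals the max flow.
Path S→T (+1); total 1.
Path S→B→T (+1); total 2.
Path S→C→T (+1); total 3.
Path S→F→D→T (+1); total 4.
No residual S→T path; max flow = 4.
Certifying cut of size 4: {C→T, F→D, S→B, S→T}.

4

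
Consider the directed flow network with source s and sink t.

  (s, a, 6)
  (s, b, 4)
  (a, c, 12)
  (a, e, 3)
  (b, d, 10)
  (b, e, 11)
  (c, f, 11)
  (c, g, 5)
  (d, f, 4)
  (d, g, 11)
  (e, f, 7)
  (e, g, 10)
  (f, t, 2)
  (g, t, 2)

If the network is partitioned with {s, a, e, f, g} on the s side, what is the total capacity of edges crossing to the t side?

Edges leaving {s, a, e, f, g}: s→b (4), a→c (12), f→t (2), g→t (2).
Cut capacity = 4 + 12 + 2 + 2 = 20.

20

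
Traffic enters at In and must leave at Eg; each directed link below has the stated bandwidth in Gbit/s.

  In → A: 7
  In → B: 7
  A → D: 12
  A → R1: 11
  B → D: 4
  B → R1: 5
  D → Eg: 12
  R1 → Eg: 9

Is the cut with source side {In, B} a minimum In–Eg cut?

No — its capacity is 16, but the minimum cut has capacity 14.

Given cut capacity: 7 + 4 + 5 = 16.
Augment In→A→D→Eg: bottleneck 7, flow now 7.
Augment In→B→D→Eg: bottleneck 4, flow now 11.
Augment In→B→R1→Eg: bottleneck 3, flow now 14.
No augmenting path remains; maximum flow = 14.
In the residual graph, reachable from In: {In}.
Min-cut edges: In→A (7), In→B (7); capacity 7 + 7 = 14.
Cut capacity 16 exceeds the max flow 14, so it is not minimum.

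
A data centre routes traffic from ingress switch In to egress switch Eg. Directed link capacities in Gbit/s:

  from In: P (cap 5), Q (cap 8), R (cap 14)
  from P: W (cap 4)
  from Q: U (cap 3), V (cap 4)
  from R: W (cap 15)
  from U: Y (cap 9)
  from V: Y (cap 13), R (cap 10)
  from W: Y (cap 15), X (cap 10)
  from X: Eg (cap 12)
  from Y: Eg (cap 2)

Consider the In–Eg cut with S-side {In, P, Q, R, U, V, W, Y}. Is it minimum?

Yes — it is a minimum cut (capacity 12).

Given cut capacity: 10 + 2 = 12.
Augment In→P→W→X→Eg: bottleneck 4, flow now 4.
Augment In→Q→U→Y→Eg: bottleneck 2, flow now 6.
Augment In→R→W→X→Eg: bottleneck 6, flow now 12.
No augmenting path remains; maximum flow = 12.
Cut capacity 12 equals the max flow, so it is a minimum cut.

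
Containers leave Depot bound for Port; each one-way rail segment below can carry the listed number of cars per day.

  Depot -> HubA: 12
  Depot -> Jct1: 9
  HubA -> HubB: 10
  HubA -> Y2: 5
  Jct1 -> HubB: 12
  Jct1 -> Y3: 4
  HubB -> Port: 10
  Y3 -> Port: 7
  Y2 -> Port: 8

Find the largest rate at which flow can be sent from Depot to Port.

19

Augment Depot→HubA→HubB→Port: bottleneck 10, flow now 10.
Augment Depot→HubA→Y2→Port: bottleneck 2, flow now 12.
Augment Depot→Jct1→Y3→Port: bottleneck 4, flow now 16.
Augment Depot→Jct1→HubB→HubA→Y2→Port: bottleneck 3, flow now 19. (uses reverse residual edge)
No augmenting path remains; maximum flow = 19.
In the residual graph, reachable from Depot: {Depot, HubA, Jct1, HubB}.
Min-cut edges: HubA→Y2 (5), Jct1→Y3 (4), HubB→Port (10); capacity 5 + 4 + 10 = 19.
This cut is saturated, so no flow can exceed 19.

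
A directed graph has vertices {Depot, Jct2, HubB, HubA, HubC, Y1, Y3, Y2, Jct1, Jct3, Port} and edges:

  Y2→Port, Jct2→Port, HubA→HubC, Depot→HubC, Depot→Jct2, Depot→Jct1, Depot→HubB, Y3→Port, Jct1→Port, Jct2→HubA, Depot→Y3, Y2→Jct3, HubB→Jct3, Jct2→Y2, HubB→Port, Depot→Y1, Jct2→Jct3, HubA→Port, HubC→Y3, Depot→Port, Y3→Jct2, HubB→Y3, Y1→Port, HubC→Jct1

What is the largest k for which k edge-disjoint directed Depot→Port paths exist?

Assign every edge capacity 1; by Menger, the answer equals the max flow.
Path Depot→Port (+1); total 1.
Path Depot→Jct2→Port (+1); total 2.
Path Depot→HubB→Port (+1); total 3.
Path Depot→Y1→Port (+1); total 4.
Path Depot→Y3→Port (+1); total 5.
Path Depot→Jct1→Port (+1); total 6.
Path Depot→HubC→Y3→Jct2→HubA→Port (+1); total 7.
No residual Depot→Port path; max flow = 7.
Certifying cut of size 7: {Depot→HubB, Depot→HubC, Depot→Jct1, Depot→Jct2, Depot→Port, Depot→Y1, Depot→Y3}.

7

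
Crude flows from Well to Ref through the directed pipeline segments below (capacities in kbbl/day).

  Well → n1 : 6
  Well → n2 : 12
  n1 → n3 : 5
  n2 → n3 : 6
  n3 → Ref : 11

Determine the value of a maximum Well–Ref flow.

Augment Well→n1→n3→Ref: bottleneck 5, flow now 5.
Augment Well→n2→n3→Ref: bottleneck 6, flow now 11.
No augmenting path remains; maximum flow = 11.
In the residual graph, reachable from Well: {Well, n1, n2}.
Min-cut edges: n1→n3 (5), n2→n3 (6); capacity 5 + 6 = 11.
This cut is saturated, so no flow can exceed 11.

11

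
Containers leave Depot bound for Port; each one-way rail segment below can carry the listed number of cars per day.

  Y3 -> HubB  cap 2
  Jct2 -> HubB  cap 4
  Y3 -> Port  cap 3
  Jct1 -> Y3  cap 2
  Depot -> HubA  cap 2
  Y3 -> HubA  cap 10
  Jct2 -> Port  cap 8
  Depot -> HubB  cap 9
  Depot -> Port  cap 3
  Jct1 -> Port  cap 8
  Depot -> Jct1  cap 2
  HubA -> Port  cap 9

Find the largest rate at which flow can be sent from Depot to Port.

7

Augment Depot→Port: bottleneck 3, flow now 3.
Augment Depot→Jct1→Port: bottleneck 2, flow now 5.
Augment Depot→HubA→Port: bottleneck 2, flow now 7.
No augmenting path remains; maximum flow = 7.
In the residual graph, reachable from Depot: {Depot, HubB}.
Min-cut edges: Depot→Jct1 (2), Depot→HubA (2), Depot→Port (3); capacity 2 + 2 + 3 = 7.
This cut is saturated, so no flow can exceed 7.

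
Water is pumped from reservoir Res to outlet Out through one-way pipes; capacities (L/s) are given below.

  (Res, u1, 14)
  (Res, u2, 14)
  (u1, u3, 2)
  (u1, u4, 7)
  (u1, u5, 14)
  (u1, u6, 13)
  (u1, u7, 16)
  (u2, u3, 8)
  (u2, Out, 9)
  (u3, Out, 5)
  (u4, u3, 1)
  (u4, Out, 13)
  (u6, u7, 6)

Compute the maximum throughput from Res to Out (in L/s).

21

Augment Res→u2→Out: bottleneck 9, flow now 9.
Augment Res→u1→u3→Out: bottleneck 2, flow now 11.
Augment Res→u1→u4→Out: bottleneck 7, flow now 18.
Augment Res→u2→u3→Out: bottleneck 3, flow now 21.
No augmenting path remains; maximum flow = 21.
In the residual graph, reachable from Res: {Res, u1, u2, u3, u5, u6, u7}.
Min-cut edges: u1→u4 (7), u2→Out (9), u3→Out (5); capacity 7 + 9 + 5 = 21.
This cut is saturated, so no flow can exceed 21.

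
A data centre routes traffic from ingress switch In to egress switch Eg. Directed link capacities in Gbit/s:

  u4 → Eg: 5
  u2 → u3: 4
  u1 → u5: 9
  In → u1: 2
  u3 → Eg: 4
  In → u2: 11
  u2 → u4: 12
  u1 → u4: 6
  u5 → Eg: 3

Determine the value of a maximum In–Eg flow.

Augment In→u1→u4→Eg: bottleneck 2, flow now 2.
Augment In→u2→u3→Eg: bottleneck 4, flow now 6.
Augment In→u2→u4→Eg: bottleneck 3, flow now 9.
Augment In→u2→u4→u1→u5→Eg: bottleneck 2, flow now 11. (uses reverse residual edge)
No augmenting path remains; maximum flow = 11.
In the residual graph, reachable from In: {In, u2, u4}.
Min-cut edges: In→u1 (2), u2→u3 (4), u4→Eg (5); capacity 2 + 4 + 5 = 11.
This cut is saturated, so no flow can exceed 11.

11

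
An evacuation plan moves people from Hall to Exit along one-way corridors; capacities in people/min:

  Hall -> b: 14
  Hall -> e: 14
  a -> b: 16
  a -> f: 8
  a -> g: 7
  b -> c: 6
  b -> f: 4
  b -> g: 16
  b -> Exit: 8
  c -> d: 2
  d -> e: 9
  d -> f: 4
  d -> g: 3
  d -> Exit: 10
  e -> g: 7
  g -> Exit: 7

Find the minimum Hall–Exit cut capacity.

17

Augment Hall→b→Exit: bottleneck 8, flow now 8.
Augment Hall→b→g→Exit: bottleneck 6, flow now 14.
Augment Hall→e→g→Exit: bottleneck 1, flow now 15.
Augment Hall→e→g→b→c→d→Exit: bottleneck 2, flow now 17. (uses reverse residual edge)
No augmenting path remains; maximum flow = 17.
By max-flow min-cut, the minimum cut capacity equals the max flow.
In the residual graph, reachable from Hall: {Hall, b, c, e, f, g}.
Min-cut edges: b→Exit (8), c→d (2), g→Exit (7); capacity 8 + 2 + 7 = 17.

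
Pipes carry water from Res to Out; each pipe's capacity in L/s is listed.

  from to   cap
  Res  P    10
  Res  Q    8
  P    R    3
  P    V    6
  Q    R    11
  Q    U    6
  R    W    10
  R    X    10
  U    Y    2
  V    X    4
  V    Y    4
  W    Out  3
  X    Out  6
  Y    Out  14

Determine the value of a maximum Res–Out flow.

15

Augment Res→P→R→W→Out: bottleneck 3, flow now 3.
Augment Res→P→V→X→Out: bottleneck 4, flow now 7.
Augment Res→P→V→Y→Out: bottleneck 2, flow now 9.
Augment Res→Q→R→X→Out: bottleneck 2, flow now 11.
Augment Res→Q→U→Y→Out: bottleneck 2, flow now 13.
Augment Res→Q→R→X→V→Y→Out: bottleneck 2, flow now 15. (uses reverse residual edge)
No augmenting path remains; maximum flow = 15.
In the residual graph, reachable from Res: {Res, P, Q, R, U, V, W, X}.
Min-cut edges: U→Y (2), V→Y (4), W→Out (3), X→Out (6); capacity 2 + 4 + 3 + 6 = 15.
This cut is saturated, so no flow can exceed 15.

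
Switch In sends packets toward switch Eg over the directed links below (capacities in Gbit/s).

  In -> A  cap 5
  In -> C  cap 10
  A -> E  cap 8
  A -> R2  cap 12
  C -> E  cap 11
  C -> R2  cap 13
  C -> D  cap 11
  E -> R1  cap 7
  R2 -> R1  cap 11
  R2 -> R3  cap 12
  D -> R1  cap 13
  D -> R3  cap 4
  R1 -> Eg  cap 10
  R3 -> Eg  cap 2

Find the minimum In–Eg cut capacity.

12

Augment In→A→E→R1→Eg: bottleneck 5, flow now 5.
Augment In→C→E→R1→Eg: bottleneck 2, flow now 7.
Augment In→C→R2→R1→Eg: bottleneck 3, flow now 10.
Augment In→C→R2→R3→Eg: bottleneck 2, flow now 12.
No augmenting path remains; maximum flow = 12.
By max-flow min-cut, the minimum cut capacity equals the max flow.
In the residual graph, reachable from In: {In, A, C, E, R2, D, R1, R3}.
Min-cut edges: R1→Eg (10), R3→Eg (2); capacity 10 + 2 = 12.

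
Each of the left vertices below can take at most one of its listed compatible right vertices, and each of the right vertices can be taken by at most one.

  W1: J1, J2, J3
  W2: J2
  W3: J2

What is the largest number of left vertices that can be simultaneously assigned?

Unit-capacity flow: source→left, listed edges, right→sink; max matching = max flow.
Augmenting path W1→J1 (+1); matched 1.
Augmenting path W2→J2 (+1); matched 2.
No augmenting path remains; maximum matching = 2.
König certificate: {W1, J2} is a vertex cover of size 2 (every listed pair touches it), so no matching can be larger.

2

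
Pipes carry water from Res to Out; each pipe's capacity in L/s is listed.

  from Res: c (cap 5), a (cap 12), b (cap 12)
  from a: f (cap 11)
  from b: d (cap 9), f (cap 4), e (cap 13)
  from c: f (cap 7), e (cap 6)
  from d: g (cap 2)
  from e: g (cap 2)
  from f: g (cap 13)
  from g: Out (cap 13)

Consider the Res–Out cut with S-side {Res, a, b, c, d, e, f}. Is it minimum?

Given cut capacity: 2 + 2 + 13 = 17.
Augment Res→a→f→g→Out: bottleneck 11, flow now 11.
Augment Res→b→d→g→Out: bottleneck 2, flow now 13.
No augmenting path remains; maximum flow = 13.
In the residual graph, reachable from Res: {Res, a, b, c, d, e, f, g}.
Min-cut edges: g→Out (13); capacity 13 = 13.
Cut capacity 17 exceeds the max flow 13, so it is not minimum.

No — its capacity is 17, but the minimum cut has capacity 13.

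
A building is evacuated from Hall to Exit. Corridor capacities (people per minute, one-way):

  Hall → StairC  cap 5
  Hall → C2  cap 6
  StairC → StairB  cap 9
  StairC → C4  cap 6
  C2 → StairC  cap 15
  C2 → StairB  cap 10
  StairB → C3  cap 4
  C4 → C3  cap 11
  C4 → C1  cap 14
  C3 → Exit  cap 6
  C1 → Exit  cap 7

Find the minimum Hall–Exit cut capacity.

Augment Hall→StairC→StairB→C3→Exit: bottleneck 4, flow now 4.
Augment Hall→StairC→C4→C3→Exit: bottleneck 1, flow now 5.
Augment Hall→C2→StairC→C4→C3→Exit: bottleneck 1, flow now 6.
Augment Hall→C2→StairC→C4→C1→Exit: bottleneck 4, flow now 10.
No augmenting path remains; maximum flow = 10.
By max-flow min-cut, the minimum cut capacity equals the max flow.
In the residual graph, reachable from Hall: {Hall, StairC, C2, StairB}.
Min-cut edges: StairC→C4 (6), StairB→C3 (4); capacity 6 + 4 = 10.

10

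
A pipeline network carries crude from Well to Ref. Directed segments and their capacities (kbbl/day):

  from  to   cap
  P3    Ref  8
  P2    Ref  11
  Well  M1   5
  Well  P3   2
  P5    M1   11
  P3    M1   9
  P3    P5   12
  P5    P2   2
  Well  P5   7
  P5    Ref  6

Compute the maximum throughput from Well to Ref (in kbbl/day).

9

Augment Well→P3→Ref: bottleneck 2, flow now 2.
Augment Well→P5→Ref: bottleneck 6, flow now 8.
Augment Well→P5→P2→Ref: bottleneck 1, flow now 9.
No augmenting path remains; maximum flow = 9.
In the residual graph, reachable from Well: {Well, M1}.
Min-cut edges: Well→P3 (2), Well→P5 (7); capacity 2 + 7 = 9.
This cut is saturated, so no flow can exceed 9.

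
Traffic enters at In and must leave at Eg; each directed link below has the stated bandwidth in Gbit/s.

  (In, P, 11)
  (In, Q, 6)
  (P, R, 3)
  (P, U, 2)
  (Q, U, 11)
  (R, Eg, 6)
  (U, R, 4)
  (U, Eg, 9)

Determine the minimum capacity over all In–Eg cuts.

11

Augment In→P→R→Eg: bottleneck 3, flow now 3.
Augment In→P→U→Eg: bottleneck 2, flow now 5.
Augment In→Q→U→Eg: bottleneck 6, flow now 11.
No augmenting path remains; maximum flow = 11.
By max-flow min-cut, the minimum cut capacity equals the max flow.
In the residual graph, reachable from In: {In, P}.
Min-cut edges: In→Q (6), P→R (3), P→U (2); capacity 6 + 3 + 2 = 11.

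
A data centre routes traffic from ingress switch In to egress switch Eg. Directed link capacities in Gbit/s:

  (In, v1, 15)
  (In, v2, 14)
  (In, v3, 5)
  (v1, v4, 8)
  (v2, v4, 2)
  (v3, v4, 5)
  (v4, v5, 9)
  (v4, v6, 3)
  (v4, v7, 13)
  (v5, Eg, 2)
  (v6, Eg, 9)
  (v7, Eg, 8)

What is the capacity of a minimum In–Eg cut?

13

Augment In→v1→v4→v5→Eg: bottleneck 2, flow now 2.
Augment In→v1→v4→v6→Eg: bottleneck 3, flow now 5.
Augment In→v1→v4→v7→Eg: bottleneck 3, flow now 8.
Augment In→v2→v4→v7→Eg: bottleneck 2, flow now 10.
Augment In→v3→v4→v7→Eg: bottleneck 3, flow now 13.
No augmenting path remains; maximum flow = 13.
By max-flow min-cut, the minimum cut capacity equals the max flow.
In the residual graph, reachable from In: {In, v1, v2, v3, v4, v5, v7}.
Min-cut edges: v4→v6 (3), v5→Eg (2), v7→Eg (8); capacity 3 + 2 + 8 = 13.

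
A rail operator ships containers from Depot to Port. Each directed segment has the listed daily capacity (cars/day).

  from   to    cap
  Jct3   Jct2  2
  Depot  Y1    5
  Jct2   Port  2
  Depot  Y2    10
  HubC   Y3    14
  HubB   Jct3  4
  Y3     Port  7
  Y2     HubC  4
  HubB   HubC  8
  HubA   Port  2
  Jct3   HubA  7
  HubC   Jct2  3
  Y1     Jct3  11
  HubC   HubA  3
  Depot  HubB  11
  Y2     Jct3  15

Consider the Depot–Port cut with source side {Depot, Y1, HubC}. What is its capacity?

Edges leaving {Depot, Y1, HubC}: Depot→Y2 (10), Depot→HubB (11), Y1→Jct3 (11), HubC→Jct2 (3), HubC→HubA (3), HubC→Y3 (14).
Cut capacity = 10 + 11 + 11 + 3 + 3 + 14 = 52.

52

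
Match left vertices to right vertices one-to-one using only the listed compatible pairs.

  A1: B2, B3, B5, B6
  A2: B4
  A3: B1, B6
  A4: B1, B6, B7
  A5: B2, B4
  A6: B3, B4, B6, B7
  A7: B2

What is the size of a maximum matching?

Unit-capacity flow: source→left, listed edges, right→sink; max matching = max flow.
Augmenting path A1→B2 (+1); matched 1.
Augmenting path A2→B4 (+1); matched 2.
Augmenting path A3→B1 (+1); matched 3.
Augmenting path A4→B6 (+1); matched 4.
Augmenting path A6→B3 (+1); matched 5.
Augmenting path A5→B2→A1→B5 (+1); matched 6.
No augmenting path remains; maximum matching = 6.
König certificate: {A1, A3, A4, A6, B2, B4} is a vertex cover of size 6 (every listed pair touches it), so no matching can be larger.

6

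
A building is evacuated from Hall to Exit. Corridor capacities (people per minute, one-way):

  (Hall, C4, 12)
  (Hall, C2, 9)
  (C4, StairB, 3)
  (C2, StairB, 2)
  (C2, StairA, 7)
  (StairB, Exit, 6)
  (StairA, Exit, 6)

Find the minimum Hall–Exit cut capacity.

Augment Hall→C4→StairB→Exit: bottleneck 3, flow now 3.
Augment Hall→C2→StairB→Exit: bottleneck 2, flow now 5.
Augment Hall→C2→StairA→Exit: bottleneck 6, flow now 11.
No augmenting path remains; maximum flow = 11.
By max-flow min-cut, the minimum cut capacity equals the max flow.
In the residual graph, reachable from Hall: {Hall, C4, C2, StairA}.
Min-cut edges: C4→StairB (3), C2→StairB (2), StairA→Exit (6); capacity 3 + 2 + 6 = 11.

11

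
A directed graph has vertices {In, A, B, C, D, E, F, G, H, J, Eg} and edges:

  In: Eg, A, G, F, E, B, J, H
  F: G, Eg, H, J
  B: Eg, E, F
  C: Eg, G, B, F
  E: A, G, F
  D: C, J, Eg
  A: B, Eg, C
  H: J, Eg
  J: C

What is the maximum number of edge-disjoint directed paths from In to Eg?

6

Assign every edge capacity 1; by Menger, the answer equals the max flow.
Path In→Eg (+1); total 1.
Path In→A→Eg (+1); total 2.
Path In→B→Eg (+1); total 3.
Path In→F→Eg (+1); total 4.
Path In→H→Eg (+1); total 5.
Path In→J→C→Eg (+1); total 6.
No residual In→Eg path; max flow = 6.
Certifying cut of size 6: {A→Eg, B→Eg, C→Eg, F→Eg, H→Eg, In→Eg}.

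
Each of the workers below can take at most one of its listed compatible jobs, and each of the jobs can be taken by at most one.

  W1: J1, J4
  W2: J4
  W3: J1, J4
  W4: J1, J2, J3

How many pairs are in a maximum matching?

Unit-capacity flow: source→left, listed edges, right→sink; max matching = max flow.
Augmenting path W1→J1 (+1); matched 1.
Augmenting path W2→J4 (+1); matched 2.
Augmenting path W4→J2 (+1); matched 3.
No augmenting path remains; maximum matching = 3.
König certificate: {W4, J1, J4} is a vertex cover of size 3 (every listed pair touches it), so no matching can be larger.

3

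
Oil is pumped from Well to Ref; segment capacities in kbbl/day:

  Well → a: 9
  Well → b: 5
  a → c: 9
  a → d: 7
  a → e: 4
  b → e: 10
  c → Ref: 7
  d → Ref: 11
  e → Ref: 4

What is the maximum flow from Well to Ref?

13

Augment Well→a→c→Ref: bottleneck 7, flow now 7.
Augment Well→a→d→Ref: bottleneck 2, flow now 9.
Augment Well→b→e→Ref: bottleneck 4, flow now 13.
No augmenting path remains; maximum flow = 13.
In the residual graph, reachable from Well: {Well, b, e}.
Min-cut edges: Well→a (9), e→Ref (4); capacity 9 + 4 = 13.
This cut is saturated, so no flow can exceed 13.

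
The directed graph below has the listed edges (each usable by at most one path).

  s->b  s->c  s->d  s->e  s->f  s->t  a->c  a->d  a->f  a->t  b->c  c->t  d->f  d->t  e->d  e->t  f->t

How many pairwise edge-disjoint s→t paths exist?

Assign every edge capacity 1; by Menger, the answer equals the max flow.
Path s→t (+1); total 1.
Path s→c→t (+1); total 2.
Path s→d→t (+1); total 3.
Path s→e→t (+1); total 4.
Path s→f→t (+1); total 5.
No residual s→t path; max flow = 5.
Certifying cut of size 5: {c→t, s→d, s→e, s→f, s→t}.

5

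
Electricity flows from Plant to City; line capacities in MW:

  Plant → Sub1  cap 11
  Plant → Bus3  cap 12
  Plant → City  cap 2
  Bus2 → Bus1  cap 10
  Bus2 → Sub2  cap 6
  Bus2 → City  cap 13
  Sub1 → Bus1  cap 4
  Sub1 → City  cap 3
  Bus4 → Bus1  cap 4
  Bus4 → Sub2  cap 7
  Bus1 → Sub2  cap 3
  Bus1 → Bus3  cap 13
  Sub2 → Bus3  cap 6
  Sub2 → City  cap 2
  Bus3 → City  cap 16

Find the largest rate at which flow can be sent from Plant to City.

21

Augment Plant→City: bottleneck 2, flow now 2.
Augment Plant→Sub1→City: bottleneck 3, flow now 5.
Augment Plant→Bus3→City: bottleneck 12, flow now 17.
Augment Plant→Sub1→Bus1→Sub2→City: bottleneck 2, flow now 19.
Augment Plant→Sub1→Bus1→Bus3→City: bottleneck 2, flow now 21.
No augmenting path remains; maximum flow = 21.
In the residual graph, reachable from Plant: {Plant, Sub1}.
Min-cut edges: Plant→Bus3 (12), Plant→City (2), Sub1→Bus1 (4), Sub1→City (3); capacity 12 + 2 + 4 + 3 = 21.
This cut is saturated, so no flow can exceed 21.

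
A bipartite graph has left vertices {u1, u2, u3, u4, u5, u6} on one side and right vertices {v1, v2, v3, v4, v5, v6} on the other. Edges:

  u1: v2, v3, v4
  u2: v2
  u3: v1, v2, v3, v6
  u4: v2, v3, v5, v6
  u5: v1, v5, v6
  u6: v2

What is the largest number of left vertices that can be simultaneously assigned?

5

Unit-capacity flow: source→left, listed edges, right→sink; max matching = max flow.
Augmenting path u1→v2 (+1); matched 1.
Augmenting path u3→v1 (+1); matched 2.
Augmenting path u4→v3 (+1); matched 3.
Augmenting path u5→v5 (+1); matched 4.
Augmenting path u2→v2→u1→v4 (+1); matched 5.
No augmenting path remains; maximum matching = 5.
König certificate: {u1, u3, u4, u5, v2} is a vertex cover of size 5 (every listed pair touches it), so no matching can be larger.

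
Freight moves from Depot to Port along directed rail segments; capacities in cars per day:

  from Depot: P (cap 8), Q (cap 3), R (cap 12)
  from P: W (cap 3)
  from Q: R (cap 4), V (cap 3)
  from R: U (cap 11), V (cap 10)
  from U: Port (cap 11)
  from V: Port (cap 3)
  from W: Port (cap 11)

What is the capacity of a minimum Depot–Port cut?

17

Augment Depot→P→W→Port: bottleneck 3, flow now 3.
Augment Depot→Q→V→Port: bottleneck 3, flow now 6.
Augment Depot→R→U→Port: bottleneck 11, flow now 17.
No augmenting path remains; maximum flow = 17.
By max-flow min-cut, the minimum cut capacity equals the max flow.
In the residual graph, reachable from Depot: {Depot, P, Q, R, V}.
Min-cut edges: P→W (3), R→U (11), V→Port (3); capacity 3 + 11 + 3 = 17.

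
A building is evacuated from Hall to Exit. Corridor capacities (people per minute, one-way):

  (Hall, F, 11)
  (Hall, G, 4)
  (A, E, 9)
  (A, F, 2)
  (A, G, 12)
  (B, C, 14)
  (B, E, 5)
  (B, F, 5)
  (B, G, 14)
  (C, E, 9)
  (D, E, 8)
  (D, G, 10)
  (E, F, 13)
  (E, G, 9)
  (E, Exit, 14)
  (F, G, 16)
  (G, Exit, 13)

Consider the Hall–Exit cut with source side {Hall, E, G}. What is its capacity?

51

Edges leaving {Hall, E, G}: Hall→F (11), E→F (13), E→Exit (14), G→Exit (13).
Cut capacity = 11 + 13 + 14 + 13 = 51.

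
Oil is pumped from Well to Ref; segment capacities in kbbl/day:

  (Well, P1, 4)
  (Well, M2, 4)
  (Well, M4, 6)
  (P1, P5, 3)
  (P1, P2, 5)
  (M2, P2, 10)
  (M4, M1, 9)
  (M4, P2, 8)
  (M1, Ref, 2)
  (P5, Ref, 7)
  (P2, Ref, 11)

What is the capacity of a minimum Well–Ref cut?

Augment Well→P1→P5→Ref: bottleneck 3, flow now 3.
Augment Well→P1→P2→Ref: bottleneck 1, flow now 4.
Augment Well→M2→P2→Ref: bottleneck 4, flow now 8.
Augment Well→M4→M1→Ref: bottleneck 2, flow now 10.
Augment Well→M4→P2→Ref: bottleneck 4, flow now 14.
No augmenting path remains; maximum flow = 14.
By max-flow min-cut, the minimum cut capacity equals the max flow.
In the residual graph, reachable from Well: {Well}.
Min-cut edges: Well→P1 (4), Well→M2 (4), Well→M4 (6); capacity 4 + 4 + 6 = 14.

14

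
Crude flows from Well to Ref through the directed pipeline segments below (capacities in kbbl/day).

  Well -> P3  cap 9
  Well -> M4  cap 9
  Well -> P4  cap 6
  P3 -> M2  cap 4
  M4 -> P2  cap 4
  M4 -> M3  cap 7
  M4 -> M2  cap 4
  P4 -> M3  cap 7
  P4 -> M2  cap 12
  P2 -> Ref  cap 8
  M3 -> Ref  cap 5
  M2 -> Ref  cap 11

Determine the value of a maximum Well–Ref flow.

19

Augment Well→P3→M2→Ref: bottleneck 4, flow now 4.
Augment Well→M4→P2→Ref: bottleneck 4, flow now 8.
Augment Well→M4→M3→Ref: bottleneck 5, flow now 13.
Augment Well→P4→M2→Ref: bottleneck 6, flow now 19.
No augmenting path remains; maximum flow = 19.
In the residual graph, reachable from Well: {Well, P3}.
Min-cut edges: Well→M4 (9), Well→P4 (6), P3→M2 (4); capacity 9 + 6 + 4 = 19.
This cut is saturated, so no flow can exceed 19.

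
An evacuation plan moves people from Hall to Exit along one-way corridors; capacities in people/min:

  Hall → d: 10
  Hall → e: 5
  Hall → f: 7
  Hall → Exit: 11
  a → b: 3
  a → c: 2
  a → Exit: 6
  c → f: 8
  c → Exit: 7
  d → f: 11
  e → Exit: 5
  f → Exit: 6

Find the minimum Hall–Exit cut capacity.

Augment Hall→Exit: bottleneck 11, flow now 11.
Augment Hall→e→Exit: bottleneck 5, flow now 16.
Augment Hall→f→Exit: bottleneck 6, flow now 22.
No augmenting path remains; maximum flow = 22.
By max-flow min-cut, the minimum cut capacity equals the max flow.
In the residual graph, reachable from Hall: {Hall, d, f}.
Min-cut edges: Hall→e (5), Hall→Exit (11), f→Exit (6); capacity 5 + 11 + 6 = 22.

22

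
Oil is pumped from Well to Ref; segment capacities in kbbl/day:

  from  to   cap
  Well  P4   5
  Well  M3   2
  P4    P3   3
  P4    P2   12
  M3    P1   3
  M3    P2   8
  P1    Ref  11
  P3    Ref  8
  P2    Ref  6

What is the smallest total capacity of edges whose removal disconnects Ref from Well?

Augment Well→P4→P3→Ref: bottleneck 3, flow now 3.
Augment Well→P4→P2→Ref: bottleneck 2, flow now 5.
Augment Well→M3→P1→Ref: bottleneck 2, flow now 7.
No augmenting path remains; maximum flow = 7.
By max-flow min-cut, the minimum cut capacity equals the max flow.
In the residual graph, reachable from Well: {Well}.
Min-cut edges: Well→P4 (5), Well→M3 (2); capacity 5 + 2 = 7.

7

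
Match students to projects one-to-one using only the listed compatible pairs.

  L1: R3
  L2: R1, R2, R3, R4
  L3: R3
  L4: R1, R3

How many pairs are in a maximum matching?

3

Unit-capacity flow: source→left, listed edges, right→sink; max matching = max flow.
Augmenting path L1→R3 (+1); matched 1.
Augmenting path L2→R1 (+1); matched 2.
Augmenting path L4→R1→L2→R2 (+1); matched 3.
No augmenting path remains; maximum matching = 3.
König certificate: {L2, L4, R3} is a vertex cover of size 3 (every listed pair touches it), so no matching can be larger.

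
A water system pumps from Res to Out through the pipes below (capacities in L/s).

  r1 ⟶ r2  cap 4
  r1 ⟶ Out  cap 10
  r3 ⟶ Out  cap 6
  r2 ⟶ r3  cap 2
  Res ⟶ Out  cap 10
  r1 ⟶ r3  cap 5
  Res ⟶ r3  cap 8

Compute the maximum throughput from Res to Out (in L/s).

16

Augment Res→Out: bottleneck 10, flow now 10.
Augment Res→r3→Out: bottleneck 6, flow now 16.
No augmenting path remains; maximum flow = 16.
In the residual graph, reachable from Res: {Res, r3}.
Min-cut edges: Res→Out (10), r3→Out (6); capacity 10 + 6 = 16.
This cut is saturated, so no flow can exceed 16.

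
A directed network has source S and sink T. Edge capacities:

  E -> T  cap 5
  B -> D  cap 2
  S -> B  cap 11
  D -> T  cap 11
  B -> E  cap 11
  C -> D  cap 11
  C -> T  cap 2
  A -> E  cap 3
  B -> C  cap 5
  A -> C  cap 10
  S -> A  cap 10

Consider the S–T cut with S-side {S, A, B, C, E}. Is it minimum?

No — its capacity is 20, but the minimum cut has capacity 18.

Given cut capacity: 2 + 11 + 2 + 5 = 20.
Augment S→A→C→T: bottleneck 2, flow now 2.
Augment S→A→E→T: bottleneck 3, flow now 5.
Augment S→B→D→T: bottleneck 2, flow now 7.
Augment S→B→E→T: bottleneck 2, flow now 9.
Augment S→A→C→D→T: bottleneck 5, flow now 14.
Augment S→B→C→D→T: bottleneck 4, flow now 18.
No augmenting path remains; maximum flow = 18.
In the residual graph, reachable from S: {S, A, B, C, D, E}.
Min-cut edges: C→T (2), D→T (11), E→T (5); capacity 2 + 11 + 5 = 18.
Cut capacity 20 exceeds the max flow 18, so it is not minimum.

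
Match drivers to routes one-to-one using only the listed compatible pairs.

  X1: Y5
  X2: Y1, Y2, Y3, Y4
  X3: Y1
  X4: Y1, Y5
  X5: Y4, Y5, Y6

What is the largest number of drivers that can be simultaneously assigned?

Unit-capacity flow: source→left, listed edges, right→sink; max matching = max flow.
Augmenting path X1→Y5 (+1); matched 1.
Augmenting path X2→Y1 (+1); matched 2.
Augmenting path X5→Y4 (+1); matched 3.
Augmenting path X3→Y1→X2→Y2 (+1); matched 4.
No augmenting path remains; maximum matching = 4.
König certificate: {X2, X5, Y1, Y5} is a vertex cover of size 4 (every listed pair touches it), so no matching can be larger.

4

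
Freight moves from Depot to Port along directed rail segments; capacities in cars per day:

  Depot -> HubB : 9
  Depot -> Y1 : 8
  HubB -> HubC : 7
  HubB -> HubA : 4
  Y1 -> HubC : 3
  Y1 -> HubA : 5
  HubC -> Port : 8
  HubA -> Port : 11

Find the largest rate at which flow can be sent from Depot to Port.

Augment Depot→HubB→HubC→Port: bottleneck 7, flow now 7.
Augment Depot→HubB→HubA→Port: bottleneck 2, flow now 9.
Augment Depot→Y1→HubC→Port: bottleneck 1, flow now 10.
Augment Depot→Y1→HubA→Port: bottleneck 5, flow now 15.
Augment Depot→Y1→HubC→HubB→HubA→Port: bottleneck 2, flow now 17. (uses reverse residual edge)
No augmenting path remains; maximum flow = 17.
In the residual graph, reachable from Depot: {Depot}.
Min-cut edges: Depot→HubB (9), Depot→Y1 (8); capacity 9 + 8 = 17.
This cut is saturated, so no flow can exceed 17.

17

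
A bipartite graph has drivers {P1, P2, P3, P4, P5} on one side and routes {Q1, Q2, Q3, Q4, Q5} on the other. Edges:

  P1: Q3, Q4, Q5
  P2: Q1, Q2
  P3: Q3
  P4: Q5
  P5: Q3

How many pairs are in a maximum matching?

4

Unit-capacity flow: source→left, listed edges, right→sink; max matching = max flow.
Augmenting path P1→Q3 (+1); matched 1.
Augmenting path P2→Q1 (+1); matched 2.
Augmenting path P4→Q5 (+1); matched 3.
Augmenting path P3→Q3→P1→Q4 (+1); matched 4.
No augmenting path remains; maximum matching = 4.
König certificate: {P1, P2, P4, Q3} is a vertex cover of size 4 (every listed pair touches it), so no matching can be larger.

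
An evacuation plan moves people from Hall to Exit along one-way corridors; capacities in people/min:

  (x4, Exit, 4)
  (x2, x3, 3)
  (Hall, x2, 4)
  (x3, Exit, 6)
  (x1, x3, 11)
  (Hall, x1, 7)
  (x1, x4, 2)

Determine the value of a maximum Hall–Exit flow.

8

Augment Hall→x1→x3→Exit: bottleneck 6, flow now 6.
Augment Hall→x1→x4→Exit: bottleneck 1, flow now 7.
Augment Hall→x2→x3→x1→x4→Exit: bottleneck 1, flow now 8. (uses reverse residual edge)
No augmenting path remains; maximum flow = 8.
In the residual graph, reachable from Hall: {Hall, x1, x2, x3}.
Min-cut edges: x1→x4 (2), x3→Exit (6); capacity 2 + 6 = 8.
This cut is saturated, so no flow can exceed 8.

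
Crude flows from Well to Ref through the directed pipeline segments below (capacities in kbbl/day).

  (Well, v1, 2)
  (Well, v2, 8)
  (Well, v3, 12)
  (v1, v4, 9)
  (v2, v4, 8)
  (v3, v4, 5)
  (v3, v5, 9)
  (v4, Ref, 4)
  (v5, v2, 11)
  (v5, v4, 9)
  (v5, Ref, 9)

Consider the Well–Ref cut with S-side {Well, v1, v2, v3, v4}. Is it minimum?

Given cut capacity: 9 + 4 = 13.
Augment Well→v1→v4→Ref: bottleneck 2, flow now 2.
Augment Well→v2→v4→Ref: bottleneck 2, flow now 4.
Augment Well→v3→v5→Ref: bottleneck 9, flow now 13.
No augmenting path remains; maximum flow = 13.
Cut capacity 13 equals the max flow, so it is a minimum cut.

Yes — it is a minimum cut (capacity 13).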